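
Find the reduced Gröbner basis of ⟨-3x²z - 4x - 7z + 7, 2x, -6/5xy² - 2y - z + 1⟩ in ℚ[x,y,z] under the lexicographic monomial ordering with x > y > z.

f_1 = -3x²z - 4x - 7z + 7, LT = x²z.
f_2 = 2x, LT = x.
f_3 = -6/5xy² - 2y - z + 1, LT = xy².

S(f_1,f_2): lcm = x²z. S = 4/3x + 7/3z - 7/3.
  leading term x: subtract (⅔)·f_2 from 4/3x + 7/3z - 7/3 → 7/3z - 7/3
  leading term z: no divisor's leading term divides it; move 7/3z to the remainder.
  leading term 1: no divisor's leading term divides it; move -7/3 to the remainder.
  remainder 7/3z - 7/3 ≠ 0; add g_4 = 7/3z - 7/3 to the basis.

S(f_2,f_3): lcm = xy². S = -5/3y - ⅚z + ⅚.
  leading term y: no divisor's leading term divides it; move -5/3y to the remainder.
  leading term z: subtract (-5/14)·g_4 from -⅚z + ⅚ → 0
  remainder -5/3y ≠ 0; add g_5 = -5/3y to the basis.

The other S-polynomials (S(f_1,f_3), S(f_1,g_4), S(f_2,g_4), S(f_3,g_4), S(f_1,g_5), S(f_2,g_5), S(f_3,g_5), S(g_4,g_5)) all reduce to 0 modulo the current basis, so we have a Gröbner basis.
Inter-reduce: drop elements whose leading term is divisible by another's, tail-reduce, and make monic.

G = {x, y, z - 1}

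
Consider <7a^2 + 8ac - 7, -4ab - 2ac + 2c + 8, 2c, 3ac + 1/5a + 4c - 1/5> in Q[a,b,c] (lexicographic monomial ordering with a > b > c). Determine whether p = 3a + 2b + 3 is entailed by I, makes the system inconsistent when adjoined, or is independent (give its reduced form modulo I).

First compute the reduced Gröbner basis of I by Buchberger's algorithm.
f_1 = 7a^2 + 8ac - 7, LT = a^2.
f_2 = -4ab - 2ac + 2c + 8, LT = ab.
f_3 = 2c, LT = c.
f_4 = 3ac + 1/5a + 4c - 1/5, LT = ac.

S(f_1,f_2): lcm = a^2b. S = -1/2a^2c + 8/7abc + 1/2ac + 2a - b.
  reduce S modulo (f_1, f_2, f_3, f_4):
  remainder 2a - b ≠ 0; add h_5 = 2a - b to the basis.

S(f_1,f_4): lcm = a^2c. S = -1/15a^2 + 8/7ac^2 - 4/3ac + 1/15a - c.
  reduce S modulo (f_1, f_2, f_3, f_4, h_5):
  remainder 1/30b - 1/15 ≠ 0; add h_6 = 1/30b - 1/15 to the basis.

The other S-polynomials (S(f_1,f_3), S(f_2,f_3), S(f_2,f_4), S(f_3,f_4), S(f_1,h_5), S(f_2,h_5), S(f_3,h_5), S(f_4,h_5), S(f_1,h_6), S(f_2,h_6), S(f_3,h_6), S(f_4,h_6), S(h_5,h_6)) all reduce to 0 modulo the current basis, so we have a Gröbner basis.
Inter-reduce: drop elements whose leading term is divisible by another's, tail-reduce, and make monic.
Reduced Gröbner basis: {a - 1, b - 2, c}.
Label its elements g_1 = a - 1, g_2 = b - 2, g_3 = c.

Reduce p = 3a + 2b + 3 modulo G:
  leading term a: subtract (3)·g_1 from 3a + 2b + 3 → 2b + 6
  leading term b: subtract (2)·g_2 from 2b + 6 → 10
  leading term 1: no divisor's leading term divides it; move 10 to the remainder.
  normal form = 10.
The normal form is nonzero, so p ∉ I. Since p minus its normal form lies in I, I + (p) = I + (r) where r = 10; decide whether this ideal is the whole ring.
Here r = 10 is a nonzero constant, hence a unit: 1 ∈ I + (p), the Gröbner basis of I + (p) is {1}, and the enlarged system has no common solution — adjoining p is inconsistent.

The remainder on division by a Gröbner basis is unique — it is the normal form.

Adjoining 3a + 2b + 3 makes the ideal the whole ring: the system is inconsistent.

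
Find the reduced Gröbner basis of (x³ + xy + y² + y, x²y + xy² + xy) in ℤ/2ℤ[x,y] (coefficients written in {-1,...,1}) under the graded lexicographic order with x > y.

Buchberger's algorithm terminates because the ascending chain of leading-term ideals stabilizes.

f_1 = x³ + xy + y² + y, LT = x³.
f_2 = x²y + xy² + xy, LT = x²y.

S(f_1,f_2): lcm = x³y. S = x²y² + x²y + xy² + y³ + y².
  reduce S modulo (f_1, f_2):
  remainder xy³ + xy² + y³ + xy + y² ≠ 0; add g_3 = xy³ + xy² + y³ + xy + y² to the basis.

S(f_1,g_3): lcm = x³y³. S = x³y² + x²y³ + xy⁴ + y⁵ + x³y + x²y² + y⁴.
  reduce S modulo (f_1, f_2, g_3):
  remainder y⁵ + xy² + y³ + xy ≠ 0; add g_4 = y⁵ + xy² + y³ + xy to the basis.

S(f_2,g_3): lcm = x²y³. S = xy⁴ + x²y² + x²y + xy².
  reduce S modulo (f_1, f_2, g_3, g_4):
  remainder y⁴ + y³ + xy ≠ 0; add g_5 = y⁴ + y³ + xy to the basis.

The other S-polynomials (S(f_1,g_4), S(f_2,g_4), S(g_3,g_4), S(f_1,g_5), S(f_2,g_5), S(g_3,g_5), S(g_4,g_5)) all reduce to 0 modulo the current basis, so we have a Gröbner basis.
Inter-reduce: drop elements whose leading term is divisible by another's, tail-reduce, and make monic.

G = {xy³ + xy² + y³ + xy + y², y⁴ + y³ + xy, x³ + xy + y² + y, x²y + xy² + xy}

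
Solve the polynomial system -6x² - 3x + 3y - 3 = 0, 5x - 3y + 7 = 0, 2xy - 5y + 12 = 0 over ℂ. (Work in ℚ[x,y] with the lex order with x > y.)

{(1, 4)}

Compute a lex Gröbner basis by Buchberger's algorithm.
f_1 = -6x² - 3x + 3y - 3, LT = x².
f_2 = 5x - 3y + 7, LT = x.
f_3 = 2xy - 5y + 12, LT = xy.

S(f_1,f_2): lcm = x². S = ⅗xy - 9/10x - ½y + ½.
  leading term xy: subtract (3/25y)·f_2 from ⅗xy - 9/10x - ½y + ½ → -9/10x + 9/25y² - 67/50y + ½
  leading term x: subtract (-9/50)·f_2 from -9/10x + 9/25y² - 67/50y + ½ → 9/25y² - 47/25y + 44/25
  leading term y²: no divisor's leading term divides it; move 9/25y² to the remainder.
  leading term y: no divisor's leading term divides it; move -47/25y to the remainder.
  leading term 1: no divisor's leading term divides it; move 44/25 to the remainder.
  remainder 9/25y² - 47/25y + 44/25 ≠ 0; add h_4 = 9/25y² - 47/25y + 44/25 to the basis.

S(f_1,f_3): lcm = x²y. S = 3xy - 6x - ½y² + ½y.
  leading term xy: subtract (⅗y)·f_2 from 3xy - 6x - ½y² + ½y → -6x + 13/10y² - 37/10y
  leading term x: subtract (-6/5)·f_2 from -6x + 13/10y² - 37/10y → 13/10y² - 73/10y + 42/5
  leading term y²: subtract (65/18)·h_4 from 13/10y² - 73/10y + 42/5 → -23/45y + 92/45
  leading term y: no divisor's leading term divides it; move -23/45y to the remainder.
  leading term 1: no divisor's leading term divides it; move 92/45 to the remainder.
  remainder -23/45y + 92/45 ≠ 0; add h_5 = -23/45y + 92/45 to the basis.

The other S-polynomials (S(f_2,f_3), S(f_1,h_4), S(f_2,h_4), S(f_3,h_4), S(f_1,h_5), S(f_2,h_5), S(f_3,h_5), S(h_4,h_5)) all reduce to 0 modulo the current basis, so we have a Gröbner basis.
Inter-reduce: drop elements whose leading term is divisible by another's, tail-reduce, and make monic.
Reduced Gröbner basis: {x - 1, y - 4}.

From the last basis element, y - 4 = 0, so y takes values in {4}. Each choice, substituted upward through the basis, yields the corresponding point(s) of the solution set.
  y = 4: the earlier basis element becomes x - 1 = 0, giving x = 1 — point (1, 4).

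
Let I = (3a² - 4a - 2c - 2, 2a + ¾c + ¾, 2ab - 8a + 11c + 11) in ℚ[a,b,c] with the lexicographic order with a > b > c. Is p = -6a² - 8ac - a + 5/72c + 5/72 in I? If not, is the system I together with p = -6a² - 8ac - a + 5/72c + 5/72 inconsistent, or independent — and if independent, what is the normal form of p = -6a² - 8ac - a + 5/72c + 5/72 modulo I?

-6a² - 8ac - a + 5/72c + 5/72 lies in I (it reduces to 0).

First compute the reduced Gröbner basis of I by Buchberger's algorithm.
f_1 = 3a² - 4a - 2c - 2, LT = a².
f_2 = 2a + ¾c + ¾, LT = a.
f_3 = 2ab - 8a + 11c + 11, LT = ab.

S(f_1,f_2): lcm = a². S = -⅜ac - 41/24a - ⅔c - ⅔.
  leading term ac: subtract (-3/16c)·f_2 from -⅜ac - 41/24a - ⅔c - ⅔ → -41/24a + 9/64c² - 101/192c - ⅔
  leading term a: subtract (-41/48)·f_2 from -41/24a + 9/64c² - 101/192c - ⅔ → 9/64c² + 11/96c - 5/192
  leading term c²: no divisor's leading term divides it; move 9/64c² to the remainder.
  leading term c: no divisor's leading term divides it; move 11/96c to the remainder.
  leading term 1: no divisor's leading term divides it; move -5/192 to the remainder.
  remainder 9/64c² + 11/96c - 5/192 ≠ 0; add h_4 = 9/64c² + 11/96c - 5/192 to the basis.

S(f_1,f_3): lcm = a²b. S = 4a² - 4/3ab - 11/2ac - 11/2a - ⅔bc - ⅔b.
  leading term a²: subtract (4/3)·f_1 from 4a² - 4/3ab - 11/2ac - 11/2a - ⅔bc - ⅔b → -4/3ab - 11/2ac - ⅙a - ⅔bc - ⅔b + 8/3c + 8/3
  leading term ab: subtract (-⅔b)·f_2 from -4/3ab - 11/2ac - ⅙a - ⅔bc - ⅔b + 8/3c + 8/3 → -11/2ac - ⅙a - ⅙bc - ⅙b + 8/3c + 8/3
  leading term ac: subtract (-11/4c)·f_2 from -11/2ac - ⅙a - ⅙bc - ⅙b + 8/3c + 8/3 → -⅙a - ⅙bc - ⅙b + 33/16c² + 227/48c + 8/3
  leading term a: subtract (-1/12)·f_2 from -⅙a - ⅙bc - ⅙b + 33/16c² + 227/48c + 8/3 → -⅙bc - ⅙b + 33/16c² + 115/24c + 131/48
  leading term bc: no divisor's leading term divides it; move -⅙bc to the remainder.
  leading term b: no divisor's leading term divides it; move -⅙b to the remainder.
  leading term c²: subtract (44/3)·h_4 from 33/16c² + 115/24c + 131/48 → 28/9c + 28/9
  leading term c: no divisor's leading term divides it; move 28/9c to the remainder.
  leading term 1: no divisor's leading term divides it; move 28/9 to the remainder.
  remainder -⅙bc - ⅙b + 28/9c + 28/9 ≠ 0; add h_5 = -⅙bc - ⅙b + 28/9c + 28/9 to the basis.

The other S-polynomials (S(f_2,f_3), S(f_1,h_4), S(f_2,h_4), S(f_3,h_4), S(f_1,h_5), S(f_2,h_5), S(f_3,h_5), S(h_4,h_5)) all reduce to 0 modulo the current basis, so we have a Gröbner basis.
Inter-reduce: drop elements whose leading term is divisible by another's, tail-reduce, and make monic.
Reduced Gröbner basis: {a + ⅜c + ⅜, bc + b - 56/3c - 56/3, c² + 22/27c - 5/27}.
Label its elements g_1 = a + ⅜c + ⅜, g_2 = bc + b - 56/3c - 56/3, g_3 = c² + 22/27c - 5/27.

Reduce p = -6a² - 8ac - a + 5/72c + 5/72 modulo G:
  leading term a²: subtract (-6a)·g_1 from -6a² - 8ac - a + 5/72c + 5/72 → -23/4ac + 5/4a + 5/72c + 5/72
  leading term ac: subtract (-23/4c)·g_1 from -23/4ac + 5/4a + 5/72c + 5/72 → 5/4a + 69/32c² + 641/288c + 5/72
  leading term a: subtract (5/4)·g_1 from 5/4a + 69/32c² + 641/288c + 5/72 → 69/32c² + 253/144c - 115/288
  leading term c²: subtract (69/32)·g_3 from 69/32c² + 253/144c - 115/288 → 0
  normal form = 0.
Since the normal form is 0, p ∈ I.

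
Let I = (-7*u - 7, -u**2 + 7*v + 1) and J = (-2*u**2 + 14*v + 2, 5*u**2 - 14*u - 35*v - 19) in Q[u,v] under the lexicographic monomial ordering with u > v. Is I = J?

Equality of ideals is decidable: compute both reduced Gröbner bases (unique for the ordering) and check whether they agree.
Buchberger on the first generating set:
f_1 = -7*u - 7, LT = u.
f_2 = -u**2 + 7*v + 1, LT = u**2.

S(f_1,f_2): lcm = u**2. S = u + 7*v + 1.
  reduce S modulo (f_1, f_2):
  remainder 7*v ≠ 0; add g_3 = 7*v to the basis.

The other S-polynomials (S(f_1,g_3), S(f_2,g_3)) all reduce to 0 modulo the current basis, so we have a Gröbner basis.
Inter-reduce: drop elements whose leading term is divisible by another's, tail-reduce, and make monic.
Reduced Gröbner basis: {u + 1, v}.

Buchberger on the second generating set:
h_1 = -2*u**2 + 14*v + 2, LT = u**2.
h_2 = 5*u**2 - 14*u - 35*v - 19, LT = u**2.

S(h_1,h_2): lcm = u**2. S = 14/5*u + 14/5.
  reduce S modulo (h_1, h_2):
  remainder 14/5*u + 14/5 ≠ 0; add k_3 = 14/5*u + 14/5 to the basis.

S(h_1,k_3): lcm = u**2. S = -u - 7*v - 1.
  reduce S modulo (h_1, h_2, k_3):
  remainder -7*v ≠ 0; add k_4 = -7*v to the basis.

The other S-polynomials (S(h_2,k_3), S(h_1,k_4), S(h_2,k_4), S(k_3,k_4)) all reduce to 0 modulo the current basis, so we have a Gröbner basis.
Inter-reduce: drop elements whose leading term is divisible by another's, tail-reduce, and make monic.
Reduced Gröbner basis: {u + 1, v}.

These coincide, so the ideals are equal.

Yes, the ideals are equal.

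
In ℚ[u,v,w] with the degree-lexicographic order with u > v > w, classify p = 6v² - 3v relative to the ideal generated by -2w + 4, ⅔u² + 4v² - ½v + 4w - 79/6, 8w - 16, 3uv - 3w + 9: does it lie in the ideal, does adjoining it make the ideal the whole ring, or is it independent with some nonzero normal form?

Adjoining 6v² - 3v makes the ideal the whole ring: the system is inconsistent.

First compute the reduced Gröbner basis of I by Buchberger's algorithm.
f_1 = -2w + 4, LT = w.
f_2 = ⅔u² + 4v² - ½v + 4w - 79/6, LT = u².
f_3 = 8w - 16, LT = w.
f_4 = 3uv - 3w + 9, LT = uv.

S(f_2,f_4): lcm = u²v. S = 6v³ + uw - ¾v² + 6vw - 3u - 79/4v.
  reduce S modulo (f_1, f_2, f_3, f_4):
  remainder 6v³ - ¾v² - u - 31/4v ≠ 0; add h_5 = 6v³ - ¾v² - u - 31/4v to the basis.

The other S-polynomials (S(f_1,f_2), S(f_1,f_3), S(f_1,f_4), S(f_2,f_3), S(f_3,f_4), S(f_1,h_5), S(f_2,h_5), S(f_3,h_5), S(f_4,h_5)) all reduce to 0 modulo the current basis, so we have a Gröbner basis.
Inter-reduce: drop elements whose leading term is divisible by another's, tail-reduce, and make monic.
Reduced Gröbner basis: {v³ - ⅛v² - ⅙u - 31/24v, u² + 6v² - ¾v - 31/4, uv + 1, w - 2}.
Label its elements g_1 = v³ - ⅛v² - ⅙u - 31/24v, g_2 = u² + 6v² - ¾v - 31/4, g_3 = uv + 1, g_4 = w - 2.

Reduce p = 6v² - 3v modulo G:
  leading term v²: no divisor's leading term divides it; move 6v² to the remainder.
  leading term v: no divisor's leading term divides it; move -3v to the remainder.
  normal form = 6v² - 3v.
The normal form is nonzero, so p ∉ I. Since p minus its normal form lies in I, I + (p) = I + (r) where r = 6v² - 3v; decide whether this ideal is the whole ring.
Run Buchberger on G together with r (pairs among the g_i already reduce to 0 since G is a Gröbner basis):
g_1 = v³ - ⅛v² - ⅙u - 31/24v, LT = v³.
g_2 = u² + 6v² - ¾v - 31/4, LT = u².
g_3 = uv + 1, LT = uv.
g_4 = w - 2, LT = w.
r = 6v² - 3v, LT = v².

S(g_1,r): lcm = v³. S = ⅜v² - ⅙u - 31/24v.
  reduce S modulo (g_1, g_2, g_3, g_4, r):
  remainder -⅙u - 53/48v ≠ 0; add m_6 = -⅙u - 53/48v to the basis.

S(g_3,r): lcm = uv². S = ½uv + v.
  reduce S modulo (g_1, g_2, g_3, g_4, r, m_6):
  remainder v - ½ ≠ 0; add m_7 = v - ½ to the basis.

S(g_3,m_6): lcm = uv. S = -53/8v² + 1.
  reduce S modulo (g_1, g_2, g_3, g_4, r, m_6, m_7):
  remainder -21/32 ≠ 0; add m_8 = -21/32 to the basis.

The other S-polynomials (S(g_1,g_2), S(g_1,g_3), S(g_1,g_4), S(g_2,g_3), S(g_2,g_4), S(g_2,r), S(g_3,g_4), S(g_4,r), S(g_1,m_6), S(g_2,m_6), S(g_4,m_6), S(r,m_6), S(g_1,m_7), S(g_2,m_7), S(g_3,m_7), S(g_4,m_7), S(r,m_7), S(m_6,m_7), S(g_1,m_8), S(g_2,m_8), S(g_3,m_8), S(g_4,m_8), S(r,m_8), S(m_6,m_8), S(m_7,m_8)) all reduce to 0 modulo the current basis, so we have a Gröbner basis.
Inter-reduce: drop elements whose leading term is divisible by another's, tail-reduce, and make monic.
Reduced Gröbner basis: {1}.
The reduced Gröbner basis of I + (p) is {1}: the ideal is the whole ring, so the enlarged system has no common solution — adjoining p is inconsistent.

The remainder on division by a Gröbner basis is unique — it is the normal form.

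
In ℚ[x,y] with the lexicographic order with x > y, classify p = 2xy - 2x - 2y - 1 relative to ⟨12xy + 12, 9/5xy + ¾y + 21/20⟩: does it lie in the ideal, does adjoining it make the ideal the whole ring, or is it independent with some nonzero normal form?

First compute the reduced Gröbner basis of I by Buchberger's algorithm.
f_1 = 12xy + 12, LT = xy.
f_2 = 9/5xy + ¾y + 21/20, LT = xy.

S(f_1,f_2): lcm = xy. S = -5/12y + 5/12.
  leading term y: no divisor's leading term divides it; move -5/12y to the remainder.
  leading term 1: no divisor's leading term divides it; move 5/12 to the remainder.
  remainder -5/12y + 5/12 ≠ 0; add h_3 = -5/12y + 5/12 to the basis.

S(f_1,h_3): lcm = xy. S = x + 1.
  leading term x: no divisor's leading term divides it; move x to the remainder.
  leading term 1: no divisor's leading term divides it; move 1 to the remainder.
  remainder x + 1 ≠ 0; add h_4 = x + 1 to the basis.

The other S-polynomials (S(f_2,h_3), S(f_1,h_4), S(f_2,h_4), S(h_3,h_4)) all reduce to 0 modulo the current basis, so we have a Gröbner basis.
Inter-reduce: drop elements whose leading term is divisible by another's, tail-reduce, and make monic.
Reduced Gröbner basis: {x + 1, y - 1}.
Label its elements g_1 = x + 1, g_2 = y - 1.

Reduce p = 2xy - 2x - 2y - 1 modulo G:
  leading term xy: subtract (2y)·g_1 from 2xy - 2x - 2y - 1 → -2x - 4y - 1
  leading term x: subtract (-2)·g_1 from -2x - 4y - 1 → -4y + 1
  leading term y: subtract (-4)·g_2 from -4y + 1 → -3
  leading term 1: no divisor's leading term divides it; move -3 to the remainder.
  normal form = -3.
The normal form is nonzero, so p ∉ I. Since p minus its normal form lies in I, I + (p) = I + (r) where r = -3; decide whether this ideal is the whole ring.
Here r = -3 is a nonzero constant, hence a unit: 1 ∈ I + (p), the Gröbner basis of I + (p) is {1}, and the enlarged system has no common solution — adjoining p is inconsistent.

Adjoining 2xy - 2x - 2y - 1 makes the ideal the whole ring: the system is inconsistent.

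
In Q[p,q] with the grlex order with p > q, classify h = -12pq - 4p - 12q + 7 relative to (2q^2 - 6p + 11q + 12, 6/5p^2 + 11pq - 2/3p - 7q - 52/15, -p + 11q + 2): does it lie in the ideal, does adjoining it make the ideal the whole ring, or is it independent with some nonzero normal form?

First compute the reduced Gröbner basis of I by Buchberger's algorithm.
f_1 = 2q^2 - 6p + 11q + 12, LT = q^2.
f_2 = 6/5p^2 + 11pq - 2/3p - 7q - 52/15, LT = p^2.
f_3 = -p + 11q + 2, LT = p.

S(f_2,f_3): lcm = p^2. S = 121/6pq + 13/9p - 35/6q - 26/9.
  leading term pq: subtract (-121/6q)·f_3 from 121/6pq + 13/9p - 35/6q - 26/9 → 1331/6q^2 + 13/9p + 69/2q - 26/9
  leading term q^2: subtract (1331/12)·f_1 from 1331/6q^2 + 13/9p + 69/2q - 26/9 → 12005/18p - 14227/12q - 12005/9
  leading term p: subtract (-12005/18)·f_3 from 12005/18p - 14227/12q - 12005/9 → 221429/36q
  leading term q: no divisor's leading term divides it; move 221429/36q to the remainder.
  remainder 221429/36q ≠ 0; add k_4 = 221429/36q to the basis.

The other S-polynomials (S(f_1,f_2), S(f_1,f_3), S(f_1,k_4), S(f_2,k_4), S(f_3,k_4)) all reduce to 0 modulo the current basis, so we have a Gröbner basis.
Inter-reduce: drop elements whose leading term is divisible by another's, tail-reduce, and make monic.
Reduced Gröbner basis: {p - 2, q}.
Label its elements g_1 = p - 2, g_2 = q.

Reduce h = -12pq - 4p - 12q + 7 modulo G:
  leading term pq: subtract (-12q)·g_1 from -12pq - 4p - 12q + 7 → -4p - 36q + 7
  leading term p: subtract (-4)·g_1 from -4p - 36q + 7 → -36q - 1
  leading term q: subtract (-36)·g_2 from -36q - 1 → -1
  leading term 1: no divisor's leading term divides it; move -1 to the remainder.
  normal form = -1.
The normal form is nonzero, so h ∉ I. Since h minus its normal form lies in I, I + (h) = I + (r) where r = -1; decide whether this ideal is the whole ring.
Here r = -1 is a nonzero constant, hence a unit: 1 ∈ I + (h), the Gröbner basis of I + (h) is {1}, and the enlarged system has no common solution — adjoining h is inconsistent.

The remainder on division by a Gröbner basis is unique — it is the normal form.

Adjoining -12pq - 4p - 12q + 7 makes the ideal the whole ring: the system is inconsistent.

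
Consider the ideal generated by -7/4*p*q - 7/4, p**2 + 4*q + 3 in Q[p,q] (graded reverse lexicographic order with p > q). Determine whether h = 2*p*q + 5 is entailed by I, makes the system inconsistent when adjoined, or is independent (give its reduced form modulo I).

Adjoining 2*p*q + 5 makes the ideal the whole ring: the system is inconsistent.

First compute the reduced Gröbner basis of I by Buchberger's algorithm.
f_1 = -7/4*p*q - 7/4, LT = p*q.
f_2 = p**2 + 4*q + 3, LT = p**2.

S(f_1,f_2): lcm = p**2*q. S = -4*q**2 + p - 3*q.
  reduce S modulo (f_1, f_2):
  remainder -4*q**2 + p - 3*q ≠ 0; add k_3 = -4*q**2 + p - 3*q to the basis.

The other S-polynomials (S(f_1,k_3), S(f_2,k_3)) all reduce to 0 modulo the current basis, so we have a Gröbner basis.
Inter-reduce: drop elements whose leading term is divisible by another's, tail-reduce, and make monic.
Reduced Gröbner basis: {p**2 + 4*q + 3, p*q + 1, q**2 - 1/4*p + 3/4*q}.
Label its elements g_1 = p**2 + 4*q + 3, g_2 = p*q + 1, g_3 = q**2 - 1/4*p + 3/4*q.

Reduce h = 2*p*q + 5 modulo G:
  leading term p*q: subtract (2)·g_2 from 2*p*q + 5 → 3
  leading term 1: no divisor's leading term divides it; move 3 to the remainder.
  normal form = 3.
The normal form is nonzero, so h ∉ I. Since h minus its normal form lies in I, I + (h) = I + (r) where r = 3; decide whether this ideal is the whole ring.
Here r = 3 is a nonzero constant, hence a unit: 1 ∈ I + (h), the Gröbner basis of I + (h) is {1}, and the enlarged system has no common solution — adjoining h is inconsistent.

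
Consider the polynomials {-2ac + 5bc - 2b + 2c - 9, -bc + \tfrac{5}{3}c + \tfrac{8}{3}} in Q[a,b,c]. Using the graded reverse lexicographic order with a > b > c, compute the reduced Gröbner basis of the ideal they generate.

G = {b^{2} + \tfrac{8}{3}a - \tfrac{23}{6}b - \tfrac{61}{6}, ac + b - \tfrac{31}{6}c - \tfrac{13}{6}, bc - \tfrac{5}{3}c - \tfrac{8}{3}}

The reduced Gröbner basis is the canonical form of the ideal for this ordering.

f_1 = -2ac + 5bc - 2b + 2c - 9, LT = ac.
f_2 = -bc + \tfrac{5}{3}c + \tfrac{8}{3}, LT = bc.

S(f_1,f_2): lcm = abc. S = -\tfrac{5}{2}b^{2}c + b^{2} + \tfrac{5}{3}ac - bc + \tfrac{8}{3}a + \tfrac{9}{2}b.
  leading term b^{2}c: subtract (\tfrac{5}{2}b)·f_2 from -\tfrac{5}{2}b^{2}c + b^{2} + \tfrac{5}{3}ac - bc + \tfrac{8}{3}a + \tfrac{9}{2}b → b^{2} + \tfrac{5}{3}ac - \tfrac{31}{6}bc + \tfrac{8}{3}a - \tfrac{13}{6}b
  leading term b^{2}: no divisor's leading term divides it; move b^{2} to the remainder.
  leading term ac: subtract (-\tfrac{5}{6})·f_1 from \tfrac{5}{3}ac - \tfrac{31}{6}bc + \tfrac{8}{3}a - \tfrac{13}{6}b → -bc + \tfrac{8}{3}a - \tfrac{23}{6}b + \tfrac{5}{3}c - \tfrac{15}{2}
  leading term bc: subtract (1)·f_2 from -bc + \tfrac{8}{3}a - \tfrac{23}{6}b + \tfrac{5}{3}c - \tfrac{15}{2} → \tfrac{8}{3}a - \tfrac{23}{6}b - \tfrac{61}{6}
  leading term a: no divisor's leading term divides it; move \tfrac{8}{3}a to the remainder.
  leading term b: no divisor's leading term divides it; move -\tfrac{23}{6}b to the remainder.
  leading term 1: no divisor's leading term divides it; move -\tfrac{61}{6} to the remainder.
  remainder b^{2} + \tfrac{8}{3}a - \tfrac{23}{6}b - \tfrac{61}{6} ≠ 0; add g_3 = b^{2} + \tfrac{8}{3}a - \tfrac{23}{6}b - \tfrac{61}{6} to the basis.

The other S-polynomials (S(f_1,g_3), S(f_2,g_3)) all reduce to 0 modulo the current basis, so we have a Gröbner basis.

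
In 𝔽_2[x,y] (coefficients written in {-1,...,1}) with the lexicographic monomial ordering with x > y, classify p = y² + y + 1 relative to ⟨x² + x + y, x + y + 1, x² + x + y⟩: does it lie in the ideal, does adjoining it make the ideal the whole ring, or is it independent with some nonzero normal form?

Adjoining y² + y + 1 makes the ideal the whole ring: the system is inconsistent.

First compute the reduced Gröbner basis of I by Buchberger's algorithm.
f_1 = x² + x + y, LT = x².
f_2 = x + y + 1, LT = x.
f_3 = x² + x + y, LT = x².

S(f_1,f_2): lcm = x². S = xy + y.
  leading term xy: subtract (y)·f_2 from xy + y → y²
  leading term y²: no divisor's leading term divides it; move y² to the remainder.
  remainder y² ≠ 0; add h_4 = y² to the basis.

The other S-polynomials (S(f_1,f_3), S(f_2,f_3), S(f_1,h_4), S(f_2,h_4), S(f_3,h_4)) all reduce to 0 modulo the current basis, so we have a Gröbner basis.
Inter-reduce: drop elements whose leading term is divisible by another's, tail-reduce, and make monic.
Reduced Gröbner basis: {x + y + 1, y²}.
Label its elements g_1 = x + y + 1, g_2 = y².

Reduce p = y² + y + 1 modulo G:
  leading term y²: subtract (1)·g_2 from y² + y + 1 → y + 1
  leading term y: no divisor's leading term divides it; move y to the remainder.
  leading term 1: no divisor's leading term divides it; move 1 to the remainder.
  normal form = y + 1.
The normal form is nonzero, so p ∉ I. Since p minus its normal form lies in I, I + (p) = I + (r) where r = y + 1; decide whether this ideal is the whole ring.
Run Buchberger on G together with r (pairs among the g_i already reduce to 0 since G is a Gröbner basis):
g_1 = x + y + 1, LT = x.
g_2 = y², LT = y².
r = y + 1, LT = y.

S(g_2,r): lcm = y². S = y.
  leading term y: subtract (1)·r from y → 1
  leading term 1: no divisor's leading term divides it; move 1 to the remainder.
  remainder 1 ≠ 0; add m_4 = 1 to the basis.

The other S-polynomials (S(g_1,g_2), S(g_1,r), S(g_1,m_4), S(g_2,m_4), S(r,m_4)) all reduce to 0 modulo the current basis, so we have a Gröbner basis.
Inter-reduce: drop elements whose leading term is divisible by another's, tail-reduce, and make monic.
Reduced Gröbner basis: {1}.
The reduced Gröbner basis of I + (p) is {1}: the ideal is the whole ring, so the enlarged system has no common solution — adjoining p is inconsistent.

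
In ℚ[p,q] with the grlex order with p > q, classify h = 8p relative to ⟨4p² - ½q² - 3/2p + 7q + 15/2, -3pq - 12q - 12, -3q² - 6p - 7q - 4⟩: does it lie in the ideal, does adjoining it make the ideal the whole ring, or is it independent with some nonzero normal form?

8p lies in I (it reduces to 0).

First compute the reduced Gröbner basis of I by Buchberger's algorithm.
f_1 = 4p² - ½q² - 3/2p + 7q + 15/2, LT = p².
f_2 = -3pq - 12q - 12, LT = pq.
f_3 = -3q² - 6p - 7q - 4, LT = q².

S(f_1,f_2): lcm = p²q. S = -⅛q³ - 35/8pq + 7/4q² - 4p + 15/8q.
  reduce S modulo (f_1, f_2, f_3):
  remainder -97/12p + 124/9q + 124/9 ≠ 0; add k_4 = -97/12p + 124/9q + 124/9 to the basis.

S(f_2,f_3): lcm = pq². S = -2p² - 7/3pq + 4q² - 4/3p + 4q.
  reduce S modulo (f_1, f_2, f_3, k_4):
  remainder -28813/3492q - 28813/3492 ≠ 0; add k_5 = -28813/3492q - 28813/3492 to the basis.

The other S-polynomials (S(f_1,f_3), S(f_1,k_4), S(f_2,k_4), S(f_3,k_4), S(f_1,k_5), S(f_2,k_5), S(f_3,k_5), S(k_4,k_5)) all reduce to 0 modulo the current basis, so we have a Gröbner basis.
Inter-reduce: drop elements whose leading term is divisible by another's, tail-reduce, and make monic.
Reduced Gröbner basis: {p, q + 1}.
Label its elements g_1 = p, g_2 = q + 1.

Reduce h = 8p modulo G:
  leading term p: subtract (8)·g_1 from 8p → 0
  normal form = 0.
Since the normal form is 0, h ∈ I.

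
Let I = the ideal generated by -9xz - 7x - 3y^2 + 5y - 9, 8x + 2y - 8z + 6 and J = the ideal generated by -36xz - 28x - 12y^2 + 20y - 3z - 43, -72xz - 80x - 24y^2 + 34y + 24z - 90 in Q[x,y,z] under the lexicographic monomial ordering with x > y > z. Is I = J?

No, the ideals differ.

Since reduced Gröbner bases are canonical representatives of ideals under a given ordering, it suffices to compute and compare them.
Buchberger on the first generating set:
f_1 = -9xz - 7x - 3y^2 + 5y - 9, LT = xz.
f_2 = 8x + 2y - 8z + 6, LT = x.

S(f_1,f_2): lcm = xz. S = 7/9x + 1/3y^2 - 1/4yz - 5/9y + z^2 - 3/4z + 1.
  leading term x: subtract (7/72)·f_2 from 7/9x + 1/3y^2 - 1/4yz - 5/9y + z^2 - 3/4z + 1 → 1/3y^2 - 1/4yz - 3/4y + z^2 + 1/36z + 5/12
  leading term y^2: no divisor's leading term divides it; move 1/3y^2 to the remainder.
  leading term yz: no divisor's leading term divides it; move -1/4yz to the remainder.
  leading term y: no divisor's leading term divides it; move -3/4y to the remainder.
  leading term z^2: no divisor's leading term divides it; move z^2 to the remainder.
  leading term z: no divisor's leading term divides it; move 1/36z to the remainder.
  leading term 1: no divisor's leading term divides it; move 5/12 to the remainder.
  remainder 1/3y^2 - 1/4yz - 3/4y + z^2 + 1/36z + 5/12 ≠ 0; add g_3 = 1/3y^2 - 1/4yz - 3/4y + z^2 + 1/36z + 5/12 to the basis.

S(f_1,g_3): leading monomials are coprime, so the S-polynomial reduces to 0 (Buchberger's first criterion).
S(f_2,g_3): leading monomials are coprime, so the S-polynomial reduces to 0 (Buchberger's first criterion).
Every S-polynomial of the final basis reduces to 0, so we have a Gröbner basis.
Inter-reduce: drop elements whose leading term is divisible by another's, tail-reduce, and make monic.
Reduced Gröbner basis: {x + 1/4y - z + 3/4, y^2 - 3/4yz - 9/4y + 3z^2 + 1/12z + 5/4}.

Buchberger on the second generating set:
h_1 = -36xz - 28x - 12y^2 + 20y - 3z - 43, LT = xz.
h_2 = -72xz - 80x - 24y^2 + 34y + 24z - 90, LT = xz.

S(h_1,h_2): lcm = xz. S = -1/3x - 1/12y + 5/12z - 1/18.
  leading term x: no divisor's leading term divides it; move -1/3x to the remainder.
  leading term y: no divisor's leading term divides it; move -1/12y to the remainder.
  leading term z: no divisor's leading term divides it; move 5/12z to the remainder.
  leading term 1: no divisor's leading term divides it; move -1/18 to the remainder.
  remainder -1/3x - 1/12y + 5/12z - 1/18 ≠ 0; add k_3 = -1/3x - 1/12y + 5/12z - 1/18 to the basis.

S(h_1,k_3): lcm = xz. S = 7/9x + 1/3y^2 - 1/4yz - 5/9y + 5/4z^2 - 1/12z + 43/36.
  leading term x: subtract (-7/3)·k_3 from 7/9x + 1/3y^2 - 1/4yz - 5/9y + 5/4z^2 - 1/12z + 43/36 → 1/3y^2 - 1/4yz - 3/4y + 5/4z^2 + 8/9z + 115/108
  leading term y^2: no divisor's leading term divides it; move 1/3y^2 to the remainder.
  leading term yz: no divisor's leading term divides it; move -1/4yz to the remainder.
  leading term y: no divisor's leading term divides it; move -3/4y to the remainder.
  leading term z^2: no divisor's leading term divides it; move 5/4z^2 to the remainder.
  leading term z: no divisor's leading term divides it; move 8/9z to the remainder.
  leading term 1: no divisor's leading term divides it; move 115/108 to the remainder.
  remainder 1/3y^2 - 1/4yz - 3/4y + 5/4z^2 + 8/9z + 115/108 ≠ 0; add k_4 = 1/3y^2 - 1/4yz - 3/4y + 5/4z^2 + 8/9z + 115/108 to the basis.

S(h_2,k_3): lcm = xz. S = 10/9x + 1/3y^2 - 1/4yz - 17/36y + 5/4z^2 - 1/2z + 5/4.
  leading term x: subtract (-10/3)·k_3 from 10/9x + 1/3y^2 - 1/4yz - 17/36y + 5/4z^2 - 1/2z + 5/4 → 1/3y^2 - 1/4yz - 3/4y + 5/4z^2 + 8/9z + 115/108
  leading term y^2: subtract (1)·k_4 from 1/3y^2 - 1/4yz - 3/4y + 5/4z^2 + 8/9z + 115/108 → 0
  remainder 0.

S(h_1,k_4): leading monomials are coprime, so the S-polynomial reduces to 0 (Buchberger's first criterion).
S(h_2,k_4): leading monomials are coprime, so the S-polynomial reduces to 0 (Buchberger's first criterion).
S(k_3,k_4): leading monomials are coprime, so the S-polynomial reduces to 0 (Buchberger's first criterion).
Every S-polynomial of the final basis reduces to 0, so we have a Gröbner basis.
Inter-reduce: drop elements whose leading term is divisible by another's, tail-reduce, and make monic.
Reduced Gröbner basis: {x + 1/4y - 5/4z + 1/6, y^2 - 3/4yz - 9/4y + 15/4z^2 + 8/3z + 115/36}.

The bases are distinct; the ideals are different.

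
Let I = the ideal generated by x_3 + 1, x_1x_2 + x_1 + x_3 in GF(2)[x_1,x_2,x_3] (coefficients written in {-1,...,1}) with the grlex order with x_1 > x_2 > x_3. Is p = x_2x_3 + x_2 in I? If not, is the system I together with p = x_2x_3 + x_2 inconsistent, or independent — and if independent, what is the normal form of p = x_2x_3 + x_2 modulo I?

x_2x_3 + x_2 lies in I (it reduces to 0).

First compute the reduced Gröbner basis of I by Buchberger's algorithm.
f_1 = x_3 + 1, LT = x_3.
f_2 = x_1x_2 + x_1 + x_3, LT = x_1x_2.

S(f_1,f_2): leading monomials are coprime, so the S-polynomial reduces to 0 (Buchberger's first criterion).
Every S-polynomial of the final basis reduces to 0, so we have a Gröbner basis.
Inter-reduce: drop elements whose leading term is divisible by another's, tail-reduce, and make monic.
Reduced Gröbner basis: {x_1x_2 + x_1 + 1, x_3 + 1}.
Label its elements g_1 = x_1x_2 + x_1 + 1, g_2 = x_3 + 1.

Reduce p = x_2x_3 + x_2 modulo G:
  leading term x_2x_3: subtract (x_2)·g_2 from x_2x_3 + x_2 → 0
  normal form = 0.
Since the normal form is 0, p ∈ I.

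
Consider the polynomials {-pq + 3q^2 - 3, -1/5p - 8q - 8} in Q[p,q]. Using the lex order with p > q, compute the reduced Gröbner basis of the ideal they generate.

f_1 = -pq + 3q^2 - 3, LT = pq.
f_2 = -1/5p - 8q - 8, LT = p.

S(f_1,f_2): lcm = pq. S = -43q^2 - 40q + 3.
  leading term q^2: no divisor's leading term divides it; move -43q^2 to the remainder.
  leading term q: no divisor's leading term divides it; move -40q to the remainder.
  leading term 1: no divisor's leading term divides it; move 3 to the remainder.
  remainder -43q^2 - 40q + 3 ≠ 0; add g_3 = -43q^2 - 40q + 3 to the basis.

The other S-polynomials (S(f_1,g_3), S(f_2,g_3)) all reduce to 0 modulo the current basis, so we have a Gröbner basis.
Inter-reduce: drop elements whose leading term is divisible by another's, tail-reduce, and make monic.

G = {p + 40q + 40, q^2 + 40/43q - 3/43}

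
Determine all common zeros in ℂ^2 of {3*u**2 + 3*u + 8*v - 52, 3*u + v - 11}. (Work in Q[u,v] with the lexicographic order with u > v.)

{(4, -1), (3, 2)}

Compute a lex Gröbner basis by Buchberger's algorithm.
f_1 = 3*u**2 + 3*u + 8*v - 52, LT = u**2.
f_2 = 3*u + v - 11, LT = u.

S(f_1,f_2): lcm = u**2. S = -1/3*u*v + 14/3*u + 8/3*v - 52/3.
  leading term u*v: subtract (-1/9*v)·f_2 from -1/3*u*v + 14/3*u + 8/3*v - 52/3 → 14/3*u + 1/9*v**2 + 13/9*v - 52/3
  leading term u: subtract (14/9)·f_2 from 14/3*u + 1/9*v**2 + 13/9*v - 52/3 → 1/9*v**2 - 1/9*v - 2/9
  leading term v**2: no divisor's leading term divides it; move 1/9*v**2 to the remainder.
  leading term v: no divisor's leading term divides it; move -1/9*v to the remainder.
  leading term 1: no divisor's leading term divides it; move -2/9 to the remainder.
  remainder 1/9*v**2 - 1/9*v - 2/9 ≠ 0; add h_3 = 1/9*v**2 - 1/9*v - 2/9 to the basis.

The other S-polynomials (S(f_1,h_3), S(f_2,h_3)) all reduce to 0 modulo the current basis, so we have a Gröbner basis.
Inter-reduce: drop elements whose leading term is divisible by another's, tail-reduce, and make monic.
Reduced Gröbner basis: {u + 1/3*v - 11/3, v**2 - v - 2}.

Elimination: the polynomial v**2 - v - 2 lies in the elimination ideal for v, so v ∈ {-1, 2}. For each such v, the remaining basis elements (now univariate) give the rest of the solution.
  v = -1: the earlier basis element becomes u - 4 = 0, giving u = 4 — point (4, -1).
  v = 2: the earlier basis element becomes u - 3 = 0, giving u = 3 — point (3, 2).
Each listed point satisfies every original equation (direct substitution).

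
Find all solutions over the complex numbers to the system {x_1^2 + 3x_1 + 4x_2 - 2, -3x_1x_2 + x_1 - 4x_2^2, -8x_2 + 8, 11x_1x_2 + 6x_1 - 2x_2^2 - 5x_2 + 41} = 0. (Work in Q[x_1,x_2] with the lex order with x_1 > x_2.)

Compute a lex Gröbner basis by Buchberger's algorithm.
f_1 = x_1^2 + 3x_1 + 4x_2 - 2, LT = x_1^2.
f_2 = -3x_1x_2 + x_1 - 4x_2^2, LT = x_1x_2.
f_3 = -8x_2 + 8, LT = x_2.
f_4 = 11x_1x_2 + 6x_1 - 2x_2^2 - 5x_2 + 41, LT = x_1x_2.

S(f_1,f_2): lcm = x_1^2x_2. S = 1/3x_1^2 - 4/3x_1x_2^2 + 3x_1x_2 + 4x_2^2 - 2x_2.
  reduce S modulo (f_1, f_2, f_3, f_4):
  remainder -4/27x_1 - 8/27 ≠ 0; add h_5 = -4/27x_1 - 8/27 to the basis.

The other S-polynomials (S(f_1,f_3), S(f_1,f_4), S(f_2,f_3), S(f_2,f_4), S(f_3,f_4), S(f_1,h_5), S(f_2,h_5), S(f_3,h_5), S(f_4,h_5)) all reduce to 0 modulo the current basis, so we have a Gröbner basis.
Inter-reduce: drop elements whose leading term is divisible by another's, tail-reduce, and make monic.
Reduced Gröbner basis: {x_1 + 2, x_2 - 1}.

The lex basis is triangular: the last element involves only x_2. Solving x_2 - 1 = 0 gives x_2 ∈ {1}; substituting each value into the earlier elements determines the remaining variables.
  x_2 = 1: the earlier basis element becomes x_1 + 2 = 0, giving x_1 = -2 — point (-2, 1).

{(-2, 1)}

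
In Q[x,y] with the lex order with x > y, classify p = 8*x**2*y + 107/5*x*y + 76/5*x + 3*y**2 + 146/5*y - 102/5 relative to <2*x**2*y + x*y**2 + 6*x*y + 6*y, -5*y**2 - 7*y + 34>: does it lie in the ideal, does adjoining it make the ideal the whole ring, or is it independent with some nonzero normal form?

First compute the reduced Gröbner basis of I by Buchberger's algorithm.
f_1 = 2*x**2*y + x*y**2 + 6*x*y + 6*y, LT = x**2*y.
f_2 = -5*y**2 - 7*y + 34, LT = y**2.

S(f_1,f_2): lcm = x**2*y**2. S = -7/5*x**2*y + 34/5*x**2 + 1/2*x*y**3 + 3*x*y**2 + 3*y**2.
  reduce S modulo (f_1, f_2):
  remainder 34/5*x**2 + 17/5*x*y + 102/5*x + 102/5 ≠ 0; add h_3 = 34/5*x**2 + 17/5*x*y + 102/5*x + 102/5 to the basis.

The other S-polynomials (S(f_1,h_3), S(f_2,h_3)) all reduce to 0 modulo the current basis, so we have a Gröbner basis.
Inter-reduce: drop elements whose leading term is divisible by another's, tail-reduce, and make monic.
Reduced Gröbner basis: {x**2 + 1/2*x*y + 3*x + 3, y**2 + 7/5*y - 34/5}.
Label its elements g_1 = x**2 + 1/2*x*y + 3*x + 3, g_2 = y**2 + 7/5*y - 34/5.

Reduce p = 8*x**2*y + 107/5*x*y + 76/5*x + 3*y**2 + 146/5*y - 102/5 modulo G:
  leading term x**2*y: subtract (8*y)·g_1 from 8*x**2*y + 107/5*x*y + 76/5*x + 3*y**2 + 146/5*y - 102/5 → -4*x*y**2 - 13/5*x*y + 76/5*x + 3*y**2 + 26/5*y - 102/5
  leading term x*y**2: subtract (-4*x)·g_2 from -4*x*y**2 - 13/5*x*y + 76/5*x + 3*y**2 + 26/5*y - 102/5 → 3*x*y - 12*x + 3*y**2 + 26/5*y - 102/5
  leading term x*y: no divisor's leading term divides it; move 3*x*y to the remainder.
  leading term x: no divisor's leading term divides it; move -12*x to the remainder.
  leading term y**2: subtract (3)·g_2 from 3*y**2 + 26/5*y - 102/5 → y
  leading term y: no divisor's leading term divides it; move y to the remainder.
  normal form = 3*x*y - 12*x + y.
The normal form is nonzero, so p ∉ I. Since p minus its normal form lies in I, I + (p) = I + (r) where r = 3*x*y - 12*x + y; decide whether this ideal is the whole ring.
Run Buchberger on G together with r (pairs among the g_i already reduce to 0 since G is a Gröbner basis):
g_1 = x**2 + 1/2*x*y + 3*x + 3, LT = x**2.
g_2 = y**2 + 7/5*y - 34/5, LT = y**2.
r = 3*x*y - 12*x + y, LT = x*y.

S(g_1,r): lcm = x**2*y. S = 4*x**2 + 1/2*x*y**2 + 8/3*x*y + 3*y.
  reduce S modulo (g_1, g_2, r):
  remainder -131/15*x + 271/90*y - 12 ≠ 0; add m_4 = -131/15*x + 271/90*y - 12 to the basis.

S(g_2,r): lcm = x*y**2. S = 27/5*x*y - 34/5*x - 1/3*y**2.
  reduce S modulo (g_1, g_2, r, m_4):
  remainder 2469/655*y - 44414/1965 ≠ 0; add m_5 = 2469/655*y - 44414/1965 to the basis.

S(g_1,m_4): lcm = x**2. S = 332/393*x*y + 213/131*x + 3.
  reduce S modulo (g_1, g_2, r, m_4, m_5):
  remainder 13919560/2910951 ≠ 0; add m_6 = 13919560/2910951 to the basis.

The other S-polynomials (S(g_1,g_2), S(g_2,m_4), S(r,m_4), S(g_1,m_5), S(g_2,m_5), S(r,m_5), S(m_4,m_5), S(g_1,m_6), S(g_2,m_6), S(r,m_6), S(m_4,m_6), S(m_5,m_6)) all reduce to 0 modulo the current basis, so we have a Gröbner basis.
Inter-reduce: drop elements whose leading term is divisible by another's, tail-reduce, and make monic.
Reduced Gröbner basis: {1}.
The reduced Gröbner basis of I + (p) is {1}: the ideal is the whole ring, so the enlarged system has no common solution — adjoining p is inconsistent.

Adjoining 8*x**2*y + 107/5*x*y + 76/5*x + 3*y**2 + 146/5*y - 102/5 makes the ideal the whole ring: the system is inconsistent.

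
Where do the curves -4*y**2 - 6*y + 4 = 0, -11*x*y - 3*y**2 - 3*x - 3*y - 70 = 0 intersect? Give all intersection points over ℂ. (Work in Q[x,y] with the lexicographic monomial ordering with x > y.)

Compute a lex Gröbner basis by Buchberger's algorithm.
f_1 = -4*y**2 - 6*y + 4, LT = y**2.
f_2 = -11*x*y - 3*x - 3*y**2 - 3*y - 70, LT = x*y.

S(f_1,f_2): lcm = x*y**2. S = 27/22*x*y - x - 3/11*y**3 - 3/11*y**2 - 70/11*y.
  reduce S modulo (f_1, f_2):
  remainder -323/242*x - 1615/242*y - 969/121 ≠ 0; add h_3 = -323/242*x - 1615/242*y - 969/121 to the basis.

The other S-polynomials (S(f_1,h_3), S(f_2,h_3)) all reduce to 0 modulo the current basis, so we have a Gröbner basis.
Inter-reduce: drop elements whose leading term is divisible by another's, tail-reduce, and make monic.
Reduced Gröbner basis: {x + 5*y + 6, y**2 + 3/2*y - 1}.

The lex basis is triangular: the last element involves only y. Solving y**2 + 3/2*y - 1 = 0 gives y ∈ {-2, 1/2}; substituting each value into the earlier elements determines the remaining variables.
  y = -2: the earlier basis element becomes x - 4 = 0, giving x = 4 — point (4, -2).
  y = 1/2: the earlier basis element becomes x + 17/2 = 0, giving x = -17/2 — point (-17/2, 1/2).

{(4, -2), (-17/2, 1/2)}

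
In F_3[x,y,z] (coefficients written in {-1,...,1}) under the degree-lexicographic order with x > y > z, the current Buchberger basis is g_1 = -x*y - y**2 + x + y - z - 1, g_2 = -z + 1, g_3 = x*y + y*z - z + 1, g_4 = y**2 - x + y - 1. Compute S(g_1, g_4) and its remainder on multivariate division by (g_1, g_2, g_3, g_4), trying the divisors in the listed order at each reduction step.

S(g_1, g_4) = y**3 + x**2 + x*y - y**2 + y*z + x + y; remainder on division = x**2 - x + 1.

lcm(LM(g_1), LM(g_4)) = x*y**2.
S = (lcm/LT(g_1))·g_1 − (lcm/LT(g_4))·g_4 = y**3 + x**2 + x*y - y**2 + y*z + x + y.
Reduce S modulo (g_1, g_2, g_3, g_4) in that order:
  leading term y**3: subtract (y)·g_4 from y**3 + x**2 + x*y - y**2 + y*z + x + y → x**2 - x*y + y**2 + y*z + x - y
  leading term x**2: no divisor's leading term divides it; move x**2 to the remainder.
  leading term x*y: subtract (1)·g_1 from -x*y + y**2 + y*z + x - y → -y**2 + y*z + y + z + 1
  leading term y**2: subtract (-1)·g_4 from -y**2 + y*z + y + z + 1 → y*z - x - y + z
  leading term y*z: subtract (-y)·g_2 from y*z - x - y + z → -x + z
  leading term x: no divisor's leading term divides it; move -x to the remainder.
  leading term z: subtract (-1)·g_2 from z → 1
  leading term 1: no divisor's leading term divides it; move 1 to the remainder.
The remainder x**2 - x + 1 is nonzero, so it would be added as the next basis element.
This is the inner loop of Buchberger's algorithm — each nonzero remainder becomes a new basis element.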